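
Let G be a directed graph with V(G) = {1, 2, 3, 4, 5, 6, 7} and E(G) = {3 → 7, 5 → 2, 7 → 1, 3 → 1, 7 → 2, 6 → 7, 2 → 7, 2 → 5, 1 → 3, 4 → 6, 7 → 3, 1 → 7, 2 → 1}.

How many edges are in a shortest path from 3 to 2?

Distance 0: 3.
Distance 1: 1, 7.
Distance 2: 2 — contains 2.

2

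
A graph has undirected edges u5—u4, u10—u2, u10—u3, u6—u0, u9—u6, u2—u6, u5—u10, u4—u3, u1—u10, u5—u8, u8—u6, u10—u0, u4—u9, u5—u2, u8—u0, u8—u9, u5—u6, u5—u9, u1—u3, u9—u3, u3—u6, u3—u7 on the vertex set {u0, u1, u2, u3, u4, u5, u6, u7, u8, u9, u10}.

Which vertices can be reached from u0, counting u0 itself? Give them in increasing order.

Start at u0.
Its neighbours: u6, u8, u10.
Then their neighbours: u1, u2, u3, u5, u9.
Then next layer: u4, u7.
Every vertex is now reached.

u0, u1, u2, u3, u4, u5, u6, u7, u8, u9, u10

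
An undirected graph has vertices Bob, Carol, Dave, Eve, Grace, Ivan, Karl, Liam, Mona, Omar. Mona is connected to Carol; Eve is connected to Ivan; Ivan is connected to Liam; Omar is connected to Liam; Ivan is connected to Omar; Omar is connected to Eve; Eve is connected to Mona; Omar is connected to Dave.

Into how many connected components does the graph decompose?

From Bob: component {Bob}.
From Carol: component {Carol, Dave, Eve, Ivan, Liam, Mona, Omar}.
From Grace: component {Grace}.
From Karl: component {Karl}.
That's 4 components.

4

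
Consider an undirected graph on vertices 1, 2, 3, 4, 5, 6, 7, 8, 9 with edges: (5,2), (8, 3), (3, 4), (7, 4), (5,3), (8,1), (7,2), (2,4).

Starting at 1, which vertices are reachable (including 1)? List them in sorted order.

1, 2, 3, 4, 5, 7, 8

Start at 1.
Its neighbours: 8.
Then their neighbours: 3.
Then next layer: 4, 5.
Then next layer: 2, 7.
Nothing further is reachable.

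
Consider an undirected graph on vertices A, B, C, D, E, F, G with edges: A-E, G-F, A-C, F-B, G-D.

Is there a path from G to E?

Explore from G.
Distance 1: reach D, F.
Distance 2: reach B.
The search is exhausted without reaching E; it lies in a different component.

No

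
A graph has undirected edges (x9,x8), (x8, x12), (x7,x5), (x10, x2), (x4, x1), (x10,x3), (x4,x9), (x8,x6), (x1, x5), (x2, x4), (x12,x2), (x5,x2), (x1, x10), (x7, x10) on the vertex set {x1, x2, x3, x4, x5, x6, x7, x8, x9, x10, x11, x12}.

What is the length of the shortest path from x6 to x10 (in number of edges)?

4

Distance 0: x6.
Distance 1: x8.
Distance 2: x9, x12.
Distance 3: x2, x4.
Distance 4: x1, x5, x10 — contains x10.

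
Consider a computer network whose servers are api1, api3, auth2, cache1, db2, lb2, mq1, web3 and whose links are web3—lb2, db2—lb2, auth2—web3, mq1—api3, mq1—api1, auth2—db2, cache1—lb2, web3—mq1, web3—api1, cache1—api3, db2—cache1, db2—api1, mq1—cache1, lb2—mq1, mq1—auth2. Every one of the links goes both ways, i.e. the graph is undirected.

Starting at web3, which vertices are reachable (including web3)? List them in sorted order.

api1, api3, auth2, cache1, db2, lb2, mq1, web3

Start at web3.
Its neighbours: api1, auth2, lb2, mq1.
Then their neighbours: api3, cache1, db2.
Every vertex is now reached.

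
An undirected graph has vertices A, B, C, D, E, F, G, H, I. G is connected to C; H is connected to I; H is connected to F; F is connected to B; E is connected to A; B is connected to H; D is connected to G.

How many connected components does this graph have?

3

From A: component {A, E}.
From B: component {B, F, H, I}.
From C: component {C, D, G}.
That's 3 components.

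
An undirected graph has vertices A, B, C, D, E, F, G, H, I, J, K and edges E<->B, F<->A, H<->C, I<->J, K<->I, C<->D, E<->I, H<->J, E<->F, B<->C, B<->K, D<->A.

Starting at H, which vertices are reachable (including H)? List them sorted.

Start at H.
Its neighbours: C, J.
Then their neighbours: B, D, I.
Then next layer: A, E, K.
Then next layer: F.
Nothing further is reachable.

A, B, C, D, E, F, H, I, J, K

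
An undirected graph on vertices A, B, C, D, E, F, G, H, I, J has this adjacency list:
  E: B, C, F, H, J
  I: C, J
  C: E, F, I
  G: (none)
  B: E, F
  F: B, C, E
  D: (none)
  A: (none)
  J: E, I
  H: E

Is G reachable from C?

Explore from C.
Distance 1: reach E, F, I.
Distance 2: reach B, H, J.
The search is exhausted without reaching G; it lies in a different component.

No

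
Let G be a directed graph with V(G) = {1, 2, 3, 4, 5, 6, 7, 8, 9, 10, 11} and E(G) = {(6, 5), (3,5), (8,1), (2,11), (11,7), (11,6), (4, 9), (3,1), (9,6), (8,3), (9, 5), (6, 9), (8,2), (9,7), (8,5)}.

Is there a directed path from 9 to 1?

No

Explore from 9.
Distance 1: reach 5, 6, 7.
The search from 9 is exhausted; no directed path reaches 1.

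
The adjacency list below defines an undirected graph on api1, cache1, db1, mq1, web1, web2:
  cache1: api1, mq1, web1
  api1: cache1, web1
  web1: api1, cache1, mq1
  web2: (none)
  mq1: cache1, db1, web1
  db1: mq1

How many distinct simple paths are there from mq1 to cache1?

mq1–cache1
mq1–web1–api1–cache1
mq1–web1–cache1

3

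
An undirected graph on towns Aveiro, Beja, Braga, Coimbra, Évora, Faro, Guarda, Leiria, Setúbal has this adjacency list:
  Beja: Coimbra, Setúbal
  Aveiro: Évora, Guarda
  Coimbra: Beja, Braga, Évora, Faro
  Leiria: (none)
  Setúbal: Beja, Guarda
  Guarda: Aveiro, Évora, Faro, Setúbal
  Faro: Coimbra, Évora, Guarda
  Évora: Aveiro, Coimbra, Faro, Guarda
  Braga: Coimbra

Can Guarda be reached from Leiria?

Leiria has no edges, so nothing is reachable from it.

No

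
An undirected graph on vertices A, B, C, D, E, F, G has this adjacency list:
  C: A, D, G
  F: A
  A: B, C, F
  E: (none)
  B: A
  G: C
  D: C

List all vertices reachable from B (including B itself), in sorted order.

Start at B.
Its neighbours: A.
Then their neighbours: C, F.
Then next layer: D, G.
Nothing further is reachable.

A, B, C, D, F, G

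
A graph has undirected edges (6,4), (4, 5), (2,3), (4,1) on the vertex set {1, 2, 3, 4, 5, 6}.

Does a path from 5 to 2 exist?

No

Explore from 5.
Distance 1: reach 4.
Distance 2: reach 1, 6.
The search is exhausted without reaching 2; it lies in a different component.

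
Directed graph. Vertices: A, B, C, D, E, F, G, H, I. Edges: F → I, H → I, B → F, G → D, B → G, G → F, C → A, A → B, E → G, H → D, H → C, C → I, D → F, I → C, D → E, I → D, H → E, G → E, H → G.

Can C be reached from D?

Yes

Explore from D.
Distance 1: reach E, F.
Distance 2: reach G, I.
Distance 3: reach C.
Found C.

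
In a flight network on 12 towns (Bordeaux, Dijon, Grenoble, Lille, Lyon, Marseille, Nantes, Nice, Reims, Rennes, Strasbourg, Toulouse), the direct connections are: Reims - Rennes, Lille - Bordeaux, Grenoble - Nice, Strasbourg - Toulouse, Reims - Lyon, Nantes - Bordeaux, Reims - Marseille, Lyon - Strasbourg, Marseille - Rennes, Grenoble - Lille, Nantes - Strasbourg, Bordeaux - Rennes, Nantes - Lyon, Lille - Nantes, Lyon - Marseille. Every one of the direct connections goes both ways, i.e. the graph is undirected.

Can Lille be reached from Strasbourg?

Explore from Strasbourg.
Distance 1: reach Lyon, Nantes, Toulouse.
Distance 2: reach Bordeaux, Lille, Marseille, Reims.
Found Lille.

Yes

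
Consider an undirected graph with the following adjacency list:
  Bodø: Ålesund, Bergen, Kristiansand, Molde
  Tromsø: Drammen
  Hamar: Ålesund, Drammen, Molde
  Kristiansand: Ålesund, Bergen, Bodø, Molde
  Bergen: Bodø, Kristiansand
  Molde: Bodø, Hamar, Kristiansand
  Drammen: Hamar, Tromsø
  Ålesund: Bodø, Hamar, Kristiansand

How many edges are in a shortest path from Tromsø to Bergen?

5

Distance 0: Tromsø.
Distance 1: Drammen.
Distance 2: Hamar.
Distance 3: Ålesund, Molde.
Distance 4: Bodø, Kristiansand.
Distance 5: Bergen — contains Bergen.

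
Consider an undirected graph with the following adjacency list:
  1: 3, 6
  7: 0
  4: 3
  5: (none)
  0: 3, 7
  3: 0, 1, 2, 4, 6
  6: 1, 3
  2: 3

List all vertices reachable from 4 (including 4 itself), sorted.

Start at 4.
Its neighbours: 3.
Then their neighbours: 0, 1, 2, 6.
Then next layer: 7.
Nothing further is reachable.

0, 1, 2, 3, 4, 6, 7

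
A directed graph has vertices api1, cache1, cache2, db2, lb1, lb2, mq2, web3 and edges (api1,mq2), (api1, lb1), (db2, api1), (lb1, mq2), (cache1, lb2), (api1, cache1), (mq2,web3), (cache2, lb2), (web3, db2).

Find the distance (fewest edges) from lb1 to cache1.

5

Distance 0: lb1.
Distance 1: mq2.
Distance 2: web3.
Distance 3: db2.
Distance 4: api1.
Distance 5: cache1 — contains cache1.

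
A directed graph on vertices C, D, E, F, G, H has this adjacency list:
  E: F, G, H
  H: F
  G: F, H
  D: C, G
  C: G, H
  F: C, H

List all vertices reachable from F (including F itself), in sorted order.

Start at F.
Its neighbours: C, H.
Then their neighbours: G.
Nothing further is reachable.

C, F, G, H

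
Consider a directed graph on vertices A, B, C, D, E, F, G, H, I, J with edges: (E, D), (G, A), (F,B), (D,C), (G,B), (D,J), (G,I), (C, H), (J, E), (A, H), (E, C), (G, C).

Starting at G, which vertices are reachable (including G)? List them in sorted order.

A, B, C, G, H, I

Start at G.
Its neighbours: A, B, C, I.
Then their neighbours: H.
Nothing further is reachable.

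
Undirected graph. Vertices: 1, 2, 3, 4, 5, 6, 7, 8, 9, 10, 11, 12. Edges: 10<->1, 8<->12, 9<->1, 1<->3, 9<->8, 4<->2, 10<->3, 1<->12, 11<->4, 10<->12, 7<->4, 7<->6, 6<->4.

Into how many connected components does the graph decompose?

3

From 1: component {1, 3, 8, 9, 10, 12}.
From 2: component {2, 4, 6, 7, 11}.
From 5: component {5}.
That's 3 components.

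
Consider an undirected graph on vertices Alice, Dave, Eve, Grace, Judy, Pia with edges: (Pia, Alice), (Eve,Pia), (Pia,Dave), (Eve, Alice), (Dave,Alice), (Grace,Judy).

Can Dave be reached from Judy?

No

Explore from Judy.
Distance 1: reach Grace.
The search is exhausted without reaching Dave; it lies in a different component.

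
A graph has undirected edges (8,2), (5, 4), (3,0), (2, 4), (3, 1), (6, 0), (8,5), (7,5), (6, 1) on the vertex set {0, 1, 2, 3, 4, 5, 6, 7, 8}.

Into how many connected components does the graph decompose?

2

From 0: component {0, 1, 3, 6}.
From 2: component {2, 4, 5, 7, 8}.
That's 2 components.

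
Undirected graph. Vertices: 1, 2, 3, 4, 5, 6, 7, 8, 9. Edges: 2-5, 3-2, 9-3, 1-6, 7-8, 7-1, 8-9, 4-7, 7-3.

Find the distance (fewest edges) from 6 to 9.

4

Distance 0: 6.
Distance 1: 1.
Distance 2: 7.
Distance 3: 3, 4, 8.
Distance 4: 2, 9 — contains 9.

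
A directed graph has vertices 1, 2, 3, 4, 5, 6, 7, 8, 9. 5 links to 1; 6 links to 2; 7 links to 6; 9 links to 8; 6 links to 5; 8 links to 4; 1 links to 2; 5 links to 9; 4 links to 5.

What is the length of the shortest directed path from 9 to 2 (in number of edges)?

5

Distance 0: 9.
Distance 1: 8.
Distance 2: 4.
Distance 3: 5.
Distance 4: 1.
Distance 5: 2 — contains 2.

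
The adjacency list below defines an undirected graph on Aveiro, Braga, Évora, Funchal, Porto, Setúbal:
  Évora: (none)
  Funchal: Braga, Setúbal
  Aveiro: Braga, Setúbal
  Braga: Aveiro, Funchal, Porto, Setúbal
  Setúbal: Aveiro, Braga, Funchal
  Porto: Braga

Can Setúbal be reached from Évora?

Évora has no edges, so nothing is reachable from it.

No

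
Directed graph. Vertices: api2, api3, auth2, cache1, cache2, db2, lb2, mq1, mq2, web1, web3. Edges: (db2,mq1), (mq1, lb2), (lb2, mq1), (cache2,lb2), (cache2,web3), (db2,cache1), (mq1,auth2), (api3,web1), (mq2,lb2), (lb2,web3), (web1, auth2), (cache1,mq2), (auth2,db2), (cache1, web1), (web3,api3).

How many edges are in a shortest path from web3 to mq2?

6

Distance 0: web3.
Distance 1: api3.
Distance 2: web1.
Distance 3: auth2.
Distance 4: db2.
Distance 5: cache1, mq1.
Distance 6: lb2, mq2 — contains mq2.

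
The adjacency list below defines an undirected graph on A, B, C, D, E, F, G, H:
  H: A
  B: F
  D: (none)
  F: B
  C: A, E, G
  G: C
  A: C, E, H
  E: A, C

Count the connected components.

3

From A: component {A, C, E, G, H}.
From B: component {B, F}.
From D: component {D}.
That's 3 components.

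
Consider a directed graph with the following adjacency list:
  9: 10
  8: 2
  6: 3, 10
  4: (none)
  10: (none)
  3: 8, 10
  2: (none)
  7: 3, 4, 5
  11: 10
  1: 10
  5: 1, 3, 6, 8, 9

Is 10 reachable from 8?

No

Explore from 8.
Distance 1: reach 2.
The search from 8 is exhausted; no directed path reaches 10.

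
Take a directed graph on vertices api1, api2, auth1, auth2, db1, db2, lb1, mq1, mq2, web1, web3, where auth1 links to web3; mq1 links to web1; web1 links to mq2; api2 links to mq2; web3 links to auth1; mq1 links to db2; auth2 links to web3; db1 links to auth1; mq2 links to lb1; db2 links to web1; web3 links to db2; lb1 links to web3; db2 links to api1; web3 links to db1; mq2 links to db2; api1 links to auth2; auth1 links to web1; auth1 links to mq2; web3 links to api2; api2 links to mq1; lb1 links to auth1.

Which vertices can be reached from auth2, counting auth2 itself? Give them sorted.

Start at auth2.
Its neighbours: web3.
Then their neighbours: api2, auth1, db1, db2.
Then next layer: api1, mq1, mq2, web1.
Then next layer: lb1.
Every vertex is now reached.

api1, api2, auth1, auth2, db1, db2, lb1, mq1, mq2, web1, web3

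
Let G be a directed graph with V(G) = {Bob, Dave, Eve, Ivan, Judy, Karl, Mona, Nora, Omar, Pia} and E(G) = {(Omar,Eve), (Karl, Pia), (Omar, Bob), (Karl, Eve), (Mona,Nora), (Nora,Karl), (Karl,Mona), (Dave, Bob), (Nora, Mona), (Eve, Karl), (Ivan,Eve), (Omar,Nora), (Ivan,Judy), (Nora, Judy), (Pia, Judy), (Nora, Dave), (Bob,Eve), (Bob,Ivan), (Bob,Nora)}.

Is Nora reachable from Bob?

Yes

Explore from Bob.
Distance 1: reach Eve, Ivan, Nora.
Found Nora.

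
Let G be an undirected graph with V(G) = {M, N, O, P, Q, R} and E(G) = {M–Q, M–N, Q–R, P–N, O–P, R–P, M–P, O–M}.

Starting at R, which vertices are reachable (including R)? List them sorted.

Start at R.
Its neighbours: P, Q.
Then their neighbours: M, N, O.
Every vertex is now reached.

M, N, O, P, Q, R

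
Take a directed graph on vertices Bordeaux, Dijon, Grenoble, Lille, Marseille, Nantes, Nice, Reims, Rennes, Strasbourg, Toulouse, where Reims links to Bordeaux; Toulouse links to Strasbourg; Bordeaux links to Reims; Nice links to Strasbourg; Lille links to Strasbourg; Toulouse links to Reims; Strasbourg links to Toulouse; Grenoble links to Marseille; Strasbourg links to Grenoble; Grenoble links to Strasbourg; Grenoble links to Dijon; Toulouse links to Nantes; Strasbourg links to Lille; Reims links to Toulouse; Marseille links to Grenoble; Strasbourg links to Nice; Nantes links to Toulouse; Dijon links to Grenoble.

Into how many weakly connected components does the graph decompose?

2

From Bordeaux: component {Bordeaux, Dijon, Grenoble, Lille, Marseille, Nantes, Nice, Reims, Strasbourg, Toulouse}.
From Rennes: component {Rennes}.
That's 2 components.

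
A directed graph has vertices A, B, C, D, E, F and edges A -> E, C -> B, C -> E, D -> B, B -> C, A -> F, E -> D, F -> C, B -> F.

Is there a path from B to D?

Explore from B.
Distance 1: reach C, F.
Distance 2: reach E.
Distance 3: reach D.
Found D.

Yes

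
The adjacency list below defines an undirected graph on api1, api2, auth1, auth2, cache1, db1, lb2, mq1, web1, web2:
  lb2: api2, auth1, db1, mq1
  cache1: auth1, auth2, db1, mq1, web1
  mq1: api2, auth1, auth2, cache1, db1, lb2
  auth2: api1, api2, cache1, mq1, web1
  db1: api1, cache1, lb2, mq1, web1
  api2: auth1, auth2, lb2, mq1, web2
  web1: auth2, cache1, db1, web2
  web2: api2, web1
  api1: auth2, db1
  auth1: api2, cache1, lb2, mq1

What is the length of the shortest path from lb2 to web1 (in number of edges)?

2

Distance 0: lb2.
Distance 1: api2, auth1, db1, mq1.
Distance 2: api1, auth2, cache1, web1, web2 — contains web1.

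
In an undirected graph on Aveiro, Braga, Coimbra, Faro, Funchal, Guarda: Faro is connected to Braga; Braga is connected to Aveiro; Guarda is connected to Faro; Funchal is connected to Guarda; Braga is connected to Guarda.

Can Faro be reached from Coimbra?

No

Coimbra has no edges, so nothing is reachable from it.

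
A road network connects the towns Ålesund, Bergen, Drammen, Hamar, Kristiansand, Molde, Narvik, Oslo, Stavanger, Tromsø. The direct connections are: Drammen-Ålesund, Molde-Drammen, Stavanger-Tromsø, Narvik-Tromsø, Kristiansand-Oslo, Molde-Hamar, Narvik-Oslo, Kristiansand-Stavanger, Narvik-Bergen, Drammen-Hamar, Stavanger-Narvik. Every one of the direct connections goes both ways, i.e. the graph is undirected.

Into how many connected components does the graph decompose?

From Ålesund: component {Ålesund, Drammen, Hamar, Molde}.
From Bergen: component {Bergen, Kristiansand, Narvik, Oslo, Stavanger, Tromsø}.
That's 2 components.

2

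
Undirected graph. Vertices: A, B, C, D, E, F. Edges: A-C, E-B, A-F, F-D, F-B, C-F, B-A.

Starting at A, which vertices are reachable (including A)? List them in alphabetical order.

A, B, C, D, E, F

Start at A.
Its neighbours: B, C, F.
Then their neighbours: D, E.
Every vertex is now reached.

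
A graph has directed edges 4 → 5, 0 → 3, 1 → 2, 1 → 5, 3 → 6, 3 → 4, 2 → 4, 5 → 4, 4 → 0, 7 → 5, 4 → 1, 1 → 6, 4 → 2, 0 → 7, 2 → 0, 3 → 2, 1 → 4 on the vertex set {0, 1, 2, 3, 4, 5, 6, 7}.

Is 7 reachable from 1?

Yes

Explore from 1.
Distance 1: reach 2, 4, 5, 6.
Distance 2: reach 0.
Distance 3: reach 3, 7.
Found 7.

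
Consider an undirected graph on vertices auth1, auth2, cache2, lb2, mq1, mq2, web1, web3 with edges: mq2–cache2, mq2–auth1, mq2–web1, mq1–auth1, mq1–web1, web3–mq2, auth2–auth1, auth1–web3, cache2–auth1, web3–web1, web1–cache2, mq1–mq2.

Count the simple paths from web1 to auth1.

16

web1–cache2–auth1
web1–cache2–mq2–auth1
web1–cache2–mq2–mq1–auth1
web1–cache2–mq2–web3–auth1
web1–mq1–auth1
web1–mq1–mq2–auth1
web1–mq1–mq2–cache2–auth1
web1–mq1–mq2–web3–auth1
... and 8 more.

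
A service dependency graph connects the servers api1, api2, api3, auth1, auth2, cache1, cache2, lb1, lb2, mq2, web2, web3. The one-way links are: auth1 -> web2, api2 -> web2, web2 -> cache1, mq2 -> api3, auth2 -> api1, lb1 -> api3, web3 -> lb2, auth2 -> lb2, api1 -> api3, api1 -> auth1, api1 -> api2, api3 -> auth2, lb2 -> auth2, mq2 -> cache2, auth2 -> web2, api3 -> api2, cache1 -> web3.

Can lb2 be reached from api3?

Explore from api3.
Distance 1: reach api2, auth2.
Distance 2: reach api1, lb2, web2.
Found lb2.

Yes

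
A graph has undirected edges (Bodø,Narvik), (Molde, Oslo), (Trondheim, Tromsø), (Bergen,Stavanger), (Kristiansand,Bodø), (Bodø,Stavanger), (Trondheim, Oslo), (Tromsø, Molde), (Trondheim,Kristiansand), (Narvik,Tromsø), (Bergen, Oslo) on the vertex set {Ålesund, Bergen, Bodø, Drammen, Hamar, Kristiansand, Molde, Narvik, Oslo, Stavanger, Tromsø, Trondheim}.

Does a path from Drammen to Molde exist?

Drammen has no edges, so nothing is reachable from it.

No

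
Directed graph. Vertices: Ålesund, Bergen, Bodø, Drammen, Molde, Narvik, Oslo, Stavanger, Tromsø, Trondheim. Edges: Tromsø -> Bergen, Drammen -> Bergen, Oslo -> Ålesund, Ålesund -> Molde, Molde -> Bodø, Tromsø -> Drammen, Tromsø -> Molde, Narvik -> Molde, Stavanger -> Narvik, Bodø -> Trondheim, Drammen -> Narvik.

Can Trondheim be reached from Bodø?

Explore from Bodø.
Distance 1: reach Trondheim.
Found Trondheim.

Yes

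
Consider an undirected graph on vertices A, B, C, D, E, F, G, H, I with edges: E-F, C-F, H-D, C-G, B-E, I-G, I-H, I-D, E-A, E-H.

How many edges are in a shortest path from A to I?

3

Distance 0: A.
Distance 1: E.
Distance 2: B, F, H.
Distance 3: C, D, I — contains I.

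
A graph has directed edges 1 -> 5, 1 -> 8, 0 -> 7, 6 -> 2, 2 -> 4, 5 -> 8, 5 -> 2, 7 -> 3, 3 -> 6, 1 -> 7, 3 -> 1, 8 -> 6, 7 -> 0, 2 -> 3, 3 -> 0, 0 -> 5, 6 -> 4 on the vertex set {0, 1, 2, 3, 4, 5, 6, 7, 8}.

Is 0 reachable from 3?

Explore from 3.
Distance 1: reach 0, 1, 6.
Found 0.

Yes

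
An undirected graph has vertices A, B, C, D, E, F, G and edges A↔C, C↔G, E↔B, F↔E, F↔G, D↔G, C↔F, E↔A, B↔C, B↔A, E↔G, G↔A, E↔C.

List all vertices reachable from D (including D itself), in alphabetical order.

A, B, C, D, E, F, G

Start at D.
Its neighbours: G.
Then their neighbours: A, C, E, F.
Then next layer: B.
Every vertex is now reached.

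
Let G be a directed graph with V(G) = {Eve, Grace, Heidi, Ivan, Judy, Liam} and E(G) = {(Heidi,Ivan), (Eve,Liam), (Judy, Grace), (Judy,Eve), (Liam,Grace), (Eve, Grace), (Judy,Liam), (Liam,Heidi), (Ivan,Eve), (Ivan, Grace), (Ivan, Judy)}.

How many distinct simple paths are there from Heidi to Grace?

7

Heidi→Ivan→Eve→Grace
Heidi→Ivan→Eve→Liam→Grace
Heidi→Ivan→Grace
Heidi→Ivan→Judy→Eve→Grace
Heidi→Ivan→Judy→Eve→Liam→Grace
Heidi→Ivan→Judy→Grace
Heidi→Ivan→Judy→Liam→Grace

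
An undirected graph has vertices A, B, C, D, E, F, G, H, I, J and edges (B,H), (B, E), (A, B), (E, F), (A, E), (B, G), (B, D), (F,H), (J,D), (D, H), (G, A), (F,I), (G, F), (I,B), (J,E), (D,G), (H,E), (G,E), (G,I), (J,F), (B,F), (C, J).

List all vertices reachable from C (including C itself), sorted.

Start at C.
Its neighbours: J.
Then their neighbours: D, E, F.
Then next layer: A, B, G, H, I.
Every vertex is now reached.

A, B, C, D, E, F, G, H, I, J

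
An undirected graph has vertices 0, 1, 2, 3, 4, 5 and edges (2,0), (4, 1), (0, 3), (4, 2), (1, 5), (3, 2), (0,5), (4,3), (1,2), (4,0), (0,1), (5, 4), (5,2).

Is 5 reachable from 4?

Yes

Explore from 4.
Distance 1: reach 0, 1, 2, 3, 5.
Found 5.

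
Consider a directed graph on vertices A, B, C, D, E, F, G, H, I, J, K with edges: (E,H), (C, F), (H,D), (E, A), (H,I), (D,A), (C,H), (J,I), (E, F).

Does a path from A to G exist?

A has no outgoing edges, so nothing is reachable from it.

No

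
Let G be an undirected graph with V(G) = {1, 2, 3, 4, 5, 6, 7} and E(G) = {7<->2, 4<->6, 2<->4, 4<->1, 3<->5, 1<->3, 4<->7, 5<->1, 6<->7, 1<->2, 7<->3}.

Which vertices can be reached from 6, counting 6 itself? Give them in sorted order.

1, 2, 3, 4, 5, 6, 7

Start at 6.
Its neighbours: 4, 7.
Then their neighbours: 1, 2, 3.
Then next layer: 5.
Every vertex is now reached.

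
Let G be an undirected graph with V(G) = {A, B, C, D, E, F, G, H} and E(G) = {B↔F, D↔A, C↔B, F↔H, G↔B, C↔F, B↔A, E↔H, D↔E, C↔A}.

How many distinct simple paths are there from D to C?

D–A–B–C
D–A–B–F–C
D–A–C
D–E–H–F–B–A–C
D–E–H–F–B–C
D–E–H–F–C

6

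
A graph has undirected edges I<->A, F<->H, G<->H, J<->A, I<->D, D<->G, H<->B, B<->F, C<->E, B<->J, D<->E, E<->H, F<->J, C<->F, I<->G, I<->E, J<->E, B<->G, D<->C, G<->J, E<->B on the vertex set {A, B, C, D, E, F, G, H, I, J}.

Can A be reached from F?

Yes

Explore from F.
Distance 1: reach B, C, H, J.
Distance 2: reach A, D, E, G.
Found A.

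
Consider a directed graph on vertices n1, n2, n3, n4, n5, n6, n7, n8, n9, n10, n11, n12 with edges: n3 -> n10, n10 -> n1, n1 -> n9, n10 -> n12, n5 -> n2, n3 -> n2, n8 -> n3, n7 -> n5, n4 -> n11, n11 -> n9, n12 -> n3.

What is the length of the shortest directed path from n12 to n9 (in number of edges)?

4

Distance 0: n12.
Distance 1: n3.
Distance 2: n2, n10.
Distance 3: n1.
Distance 4: n9 — contains n9.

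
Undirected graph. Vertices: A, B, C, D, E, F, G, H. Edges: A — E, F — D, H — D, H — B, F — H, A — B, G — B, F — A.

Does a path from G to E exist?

Explore from G.
Distance 1: reach B.
Distance 2: reach A, H.
Distance 3: reach D, E, F.
Found E.

Yes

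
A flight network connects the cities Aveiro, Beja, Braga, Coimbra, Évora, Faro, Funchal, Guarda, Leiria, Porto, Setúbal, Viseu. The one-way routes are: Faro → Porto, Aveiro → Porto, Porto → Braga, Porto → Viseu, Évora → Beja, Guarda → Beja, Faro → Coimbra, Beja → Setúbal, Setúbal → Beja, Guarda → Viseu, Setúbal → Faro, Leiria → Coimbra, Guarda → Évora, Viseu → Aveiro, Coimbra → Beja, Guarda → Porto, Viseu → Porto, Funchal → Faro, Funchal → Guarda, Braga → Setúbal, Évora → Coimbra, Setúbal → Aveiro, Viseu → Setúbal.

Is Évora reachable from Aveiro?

No

Explore from Aveiro.
Distance 1: reach Porto.
Distance 2: reach Braga, Viseu.
Distance 3: reach Setúbal.
Distance 4: reach Beja, Faro.
Distance 5: reach Coimbra.
The search from Aveiro is exhausted; no directed path reaches Évora.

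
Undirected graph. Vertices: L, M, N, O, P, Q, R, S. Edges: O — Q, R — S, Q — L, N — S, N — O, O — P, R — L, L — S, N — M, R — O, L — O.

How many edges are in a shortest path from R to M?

Distance 0: R.
Distance 1: L, O, S.
Distance 2: N, P, Q.
Distance 3: M — contains M.

3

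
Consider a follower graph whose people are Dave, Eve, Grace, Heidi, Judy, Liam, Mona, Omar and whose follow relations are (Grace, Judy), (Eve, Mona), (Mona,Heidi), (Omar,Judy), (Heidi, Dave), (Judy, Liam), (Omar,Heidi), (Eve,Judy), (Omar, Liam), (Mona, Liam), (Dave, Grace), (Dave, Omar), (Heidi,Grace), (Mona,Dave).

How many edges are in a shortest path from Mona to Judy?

3

Distance 0: Mona.
Distance 1: Dave, Heidi, Liam.
Distance 2: Grace, Omar.
Distance 3: Judy — contains Judy.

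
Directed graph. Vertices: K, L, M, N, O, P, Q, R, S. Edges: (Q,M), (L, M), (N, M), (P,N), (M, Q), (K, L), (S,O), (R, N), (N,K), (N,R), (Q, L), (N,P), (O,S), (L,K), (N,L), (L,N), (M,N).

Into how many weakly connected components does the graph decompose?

2

From K: component {K, L, M, N, P, Q, R}.
From O: component {O, S}.
That's 2 components.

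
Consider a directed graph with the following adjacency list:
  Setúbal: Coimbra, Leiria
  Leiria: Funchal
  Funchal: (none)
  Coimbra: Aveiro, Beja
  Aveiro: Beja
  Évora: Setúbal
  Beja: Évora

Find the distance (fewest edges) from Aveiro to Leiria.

Distance 0: Aveiro.
Distance 1: Beja.
Distance 2: Évora.
Distance 3: Setúbal.
Distance 4: Coimbra, Leiria — contains Leiria.

4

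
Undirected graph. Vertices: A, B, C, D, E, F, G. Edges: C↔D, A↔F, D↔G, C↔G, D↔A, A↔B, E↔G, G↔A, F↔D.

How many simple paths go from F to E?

F–A–D–C–G–E
F–A–D–G–E
F–A–G–E
F–D–A–G–E
F–D–C–G–E
F–D–G–E

6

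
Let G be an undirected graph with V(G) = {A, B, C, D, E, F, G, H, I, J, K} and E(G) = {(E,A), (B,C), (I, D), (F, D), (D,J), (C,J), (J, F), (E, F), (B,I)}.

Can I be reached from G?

No

G has no edges, so nothing is reachable from it.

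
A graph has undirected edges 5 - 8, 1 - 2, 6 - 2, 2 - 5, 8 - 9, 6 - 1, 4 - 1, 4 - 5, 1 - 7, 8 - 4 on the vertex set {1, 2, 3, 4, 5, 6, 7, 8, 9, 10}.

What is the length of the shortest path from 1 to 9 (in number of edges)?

Distance 0: 1.
Distance 1: 2, 4, 6, 7.
Distance 2: 5, 8.
Distance 3: 9 — contains 9.

3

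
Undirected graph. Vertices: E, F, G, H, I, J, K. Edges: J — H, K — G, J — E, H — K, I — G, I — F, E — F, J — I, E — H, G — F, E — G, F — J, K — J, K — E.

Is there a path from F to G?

Explore from F.
Distance 1: reach E, G, I, J.
Found G.

Yes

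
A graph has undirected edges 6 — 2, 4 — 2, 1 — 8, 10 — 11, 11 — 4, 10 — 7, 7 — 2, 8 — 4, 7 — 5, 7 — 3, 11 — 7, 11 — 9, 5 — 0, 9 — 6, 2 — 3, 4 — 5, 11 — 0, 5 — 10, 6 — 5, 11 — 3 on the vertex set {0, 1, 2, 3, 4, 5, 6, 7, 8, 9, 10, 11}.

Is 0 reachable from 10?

Yes

Explore from 10.
Distance 1: reach 5, 7, 11.
Distance 2: reach 0, 2, 3, 4, 6, 9.
Found 0.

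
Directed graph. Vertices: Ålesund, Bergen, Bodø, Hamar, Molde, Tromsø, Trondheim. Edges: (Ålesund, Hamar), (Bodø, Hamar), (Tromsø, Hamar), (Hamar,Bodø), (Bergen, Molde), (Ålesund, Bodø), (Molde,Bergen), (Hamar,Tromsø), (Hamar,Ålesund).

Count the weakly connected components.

3

From Ålesund: component {Ålesund, Bodø, Hamar, Tromsø}.
From Bergen: component {Bergen, Molde}.
From Trondheim: component {Trondheim}.
That's 3 components.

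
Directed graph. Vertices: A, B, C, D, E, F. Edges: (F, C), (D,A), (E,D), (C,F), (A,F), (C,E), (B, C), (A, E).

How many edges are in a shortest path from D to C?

Distance 0: D.
Distance 1: A.
Distance 2: E, F.
Distance 3: C — contains C.

3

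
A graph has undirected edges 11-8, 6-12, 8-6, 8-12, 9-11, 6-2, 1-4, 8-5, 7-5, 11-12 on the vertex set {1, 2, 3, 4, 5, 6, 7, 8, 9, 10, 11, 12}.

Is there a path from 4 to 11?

No

Explore from 4.
Distance 1: reach 1.
The search is exhausted without reaching 11; it lies in a different component.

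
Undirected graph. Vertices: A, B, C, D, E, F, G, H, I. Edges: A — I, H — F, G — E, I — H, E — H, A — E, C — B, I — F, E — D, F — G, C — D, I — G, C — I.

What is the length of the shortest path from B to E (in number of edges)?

3

Distance 0: B.
Distance 1: C.
Distance 2: D, I.
Distance 3: A, E, F, G, H — contains E.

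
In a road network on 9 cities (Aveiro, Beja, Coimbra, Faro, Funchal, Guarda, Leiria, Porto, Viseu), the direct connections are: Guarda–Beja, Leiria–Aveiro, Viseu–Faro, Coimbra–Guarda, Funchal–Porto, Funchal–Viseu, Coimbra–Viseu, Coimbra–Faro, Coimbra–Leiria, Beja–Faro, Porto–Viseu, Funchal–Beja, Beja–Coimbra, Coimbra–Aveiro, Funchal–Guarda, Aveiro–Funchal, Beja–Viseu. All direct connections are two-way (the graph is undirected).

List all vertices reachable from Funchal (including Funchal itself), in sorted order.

Start at Funchal.
Its neighbours: Aveiro, Beja, Guarda, Porto, Viseu.
Then their neighbours: Coimbra, Faro, Leiria.
Every vertex is now reached.

Aveiro, Beja, Coimbra, Faro, Funchal, Guarda, Leiria, Porto, Viseu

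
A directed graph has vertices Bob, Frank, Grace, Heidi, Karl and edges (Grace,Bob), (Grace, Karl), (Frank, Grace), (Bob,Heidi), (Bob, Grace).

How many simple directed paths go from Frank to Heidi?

1

Frank→Grace→Bob→Heidi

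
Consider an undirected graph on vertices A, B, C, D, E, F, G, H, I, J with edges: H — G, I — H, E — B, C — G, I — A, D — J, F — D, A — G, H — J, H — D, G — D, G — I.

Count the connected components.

From A: component {A, C, D, F, G, H, I, J}.
From B: component {B, E}.
That's 2 components.

2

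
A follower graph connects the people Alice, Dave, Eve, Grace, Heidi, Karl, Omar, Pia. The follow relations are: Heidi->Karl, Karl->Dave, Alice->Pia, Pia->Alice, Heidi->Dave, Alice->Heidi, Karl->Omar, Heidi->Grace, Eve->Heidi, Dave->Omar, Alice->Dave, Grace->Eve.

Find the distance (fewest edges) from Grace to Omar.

4

Distance 0: Grace.
Distance 1: Eve.
Distance 2: Heidi.
Distance 3: Dave, Karl.
Distance 4: Omar — contains Omar.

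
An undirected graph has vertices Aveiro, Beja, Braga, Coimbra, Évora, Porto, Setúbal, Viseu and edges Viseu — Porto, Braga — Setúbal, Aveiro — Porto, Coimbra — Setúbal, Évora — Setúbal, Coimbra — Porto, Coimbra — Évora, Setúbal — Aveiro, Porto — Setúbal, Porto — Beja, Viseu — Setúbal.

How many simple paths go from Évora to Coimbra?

5

Évora–Coimbra
Évora–Setúbal–Aveiro–Porto–Coimbra
Évora–Setúbal–Coimbra
Évora–Setúbal–Porto–Coimbra
Évora–Setúbal–Viseu–Porto–Coimbra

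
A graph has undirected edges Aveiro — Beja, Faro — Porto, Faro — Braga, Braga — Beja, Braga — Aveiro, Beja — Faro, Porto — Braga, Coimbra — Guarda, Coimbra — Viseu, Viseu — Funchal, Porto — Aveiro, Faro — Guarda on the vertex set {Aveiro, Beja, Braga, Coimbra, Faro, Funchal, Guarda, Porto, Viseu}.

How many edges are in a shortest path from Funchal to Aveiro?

Distance 0: Funchal.
Distance 1: Viseu.
Distance 2: Coimbra.
Distance 3: Guarda.
Distance 4: Faro.
Distance 5: Beja, Braga, Porto.
Distance 6: Aveiro — contains Aveiro.

6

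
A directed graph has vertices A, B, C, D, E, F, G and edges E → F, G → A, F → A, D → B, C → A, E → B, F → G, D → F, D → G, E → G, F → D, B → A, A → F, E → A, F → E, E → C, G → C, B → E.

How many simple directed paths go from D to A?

18

D→B→A
D→B→E→A
D→B→E→C→A
D→B→E→F→A
D→B→E→F→G→A
D→B→E→F→G→C→A
D→B→E→G→A
D→B→E→G→C→A
... and 10 more.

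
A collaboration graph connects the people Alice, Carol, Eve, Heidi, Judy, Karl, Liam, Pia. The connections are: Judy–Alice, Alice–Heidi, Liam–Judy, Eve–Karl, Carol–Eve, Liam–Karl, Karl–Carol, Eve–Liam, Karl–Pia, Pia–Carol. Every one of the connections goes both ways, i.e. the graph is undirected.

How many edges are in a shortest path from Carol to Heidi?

Distance 0: Carol.
Distance 1: Eve, Karl, Pia.
Distance 2: Liam.
Distance 3: Judy.
Distance 4: Alice.
Distance 5: Heidi — contains Heidi.

5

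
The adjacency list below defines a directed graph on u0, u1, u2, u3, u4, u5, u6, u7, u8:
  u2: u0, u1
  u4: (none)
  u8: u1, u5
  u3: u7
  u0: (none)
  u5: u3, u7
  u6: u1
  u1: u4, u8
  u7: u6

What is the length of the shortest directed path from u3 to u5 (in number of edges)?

5

Distance 0: u3.
Distance 1: u7.
Distance 2: u6.
Distance 3: u1.
Distance 4: u4, u8.
Distance 5: u5 — contains u5.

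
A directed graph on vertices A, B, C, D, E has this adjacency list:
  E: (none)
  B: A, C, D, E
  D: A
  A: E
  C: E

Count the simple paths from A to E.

A→E

1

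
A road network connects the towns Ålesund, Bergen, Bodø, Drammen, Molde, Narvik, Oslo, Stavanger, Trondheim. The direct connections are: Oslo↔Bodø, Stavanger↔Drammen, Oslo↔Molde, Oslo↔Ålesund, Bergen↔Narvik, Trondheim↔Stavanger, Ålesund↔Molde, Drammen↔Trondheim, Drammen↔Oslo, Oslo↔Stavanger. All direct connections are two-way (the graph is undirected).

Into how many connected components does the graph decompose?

From Ålesund: component {Ålesund, Bodø, Drammen, Molde, Oslo, Stavanger, Trondheim}.
From Bergen: component {Bergen, Narvik}.
That's 2 components.

2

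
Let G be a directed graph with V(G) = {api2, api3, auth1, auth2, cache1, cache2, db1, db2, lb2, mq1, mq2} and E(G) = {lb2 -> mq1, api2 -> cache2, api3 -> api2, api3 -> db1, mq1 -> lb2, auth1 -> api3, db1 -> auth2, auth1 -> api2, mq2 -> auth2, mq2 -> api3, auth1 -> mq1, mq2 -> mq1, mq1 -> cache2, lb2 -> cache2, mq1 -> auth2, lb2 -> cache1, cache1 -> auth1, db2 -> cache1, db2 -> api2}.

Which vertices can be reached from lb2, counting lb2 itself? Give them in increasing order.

Start at lb2.
Its neighbours: cache1, cache2, mq1.
Then their neighbours: auth1, auth2.
Then next layer: api2, api3.
Then next layer: db1.
Nothing further is reachable.

api2, api3, auth1, auth2, cache1, cache2, db1, lb2, mq1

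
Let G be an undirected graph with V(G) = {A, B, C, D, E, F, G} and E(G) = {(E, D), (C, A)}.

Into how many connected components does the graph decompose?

From A: component {A, C}.
From B: component {B}.
From D: component {D, E}.
From F: component {F}.
From G: component {G}.
That's 5 components.

5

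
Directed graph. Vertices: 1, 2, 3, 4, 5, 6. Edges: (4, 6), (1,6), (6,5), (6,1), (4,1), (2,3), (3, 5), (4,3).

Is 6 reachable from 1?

Explore from 1.
Distance 1: reach 6.
Found 6.

Yes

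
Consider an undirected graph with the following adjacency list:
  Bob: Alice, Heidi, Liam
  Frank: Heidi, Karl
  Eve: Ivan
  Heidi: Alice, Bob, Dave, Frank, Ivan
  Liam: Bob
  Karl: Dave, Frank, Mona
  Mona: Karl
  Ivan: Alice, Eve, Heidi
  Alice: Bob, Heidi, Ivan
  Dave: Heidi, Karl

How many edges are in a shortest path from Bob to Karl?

3

Distance 0: Bob.
Distance 1: Alice, Heidi, Liam.
Distance 2: Dave, Frank, Ivan.
Distance 3: Eve, Karl — contains Karl.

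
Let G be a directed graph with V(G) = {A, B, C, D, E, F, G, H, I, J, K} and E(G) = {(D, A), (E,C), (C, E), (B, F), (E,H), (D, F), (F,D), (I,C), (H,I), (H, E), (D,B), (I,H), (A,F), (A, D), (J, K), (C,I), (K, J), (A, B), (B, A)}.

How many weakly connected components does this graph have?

4

From A: component {A, B, D, F}.
From C: component {C, E, H, I}.
From G: component {G}.
From J: component {J, K}.
That's 4 components.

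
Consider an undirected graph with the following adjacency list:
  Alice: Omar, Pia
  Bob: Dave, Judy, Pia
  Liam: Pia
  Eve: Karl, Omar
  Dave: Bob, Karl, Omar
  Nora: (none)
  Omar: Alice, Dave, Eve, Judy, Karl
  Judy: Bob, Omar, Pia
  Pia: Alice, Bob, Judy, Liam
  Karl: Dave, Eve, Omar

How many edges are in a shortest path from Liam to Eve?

4

Distance 0: Liam.
Distance 1: Pia.
Distance 2: Alice, Bob, Judy.
Distance 3: Dave, Omar.
Distance 4: Eve, Karl — contains Eve.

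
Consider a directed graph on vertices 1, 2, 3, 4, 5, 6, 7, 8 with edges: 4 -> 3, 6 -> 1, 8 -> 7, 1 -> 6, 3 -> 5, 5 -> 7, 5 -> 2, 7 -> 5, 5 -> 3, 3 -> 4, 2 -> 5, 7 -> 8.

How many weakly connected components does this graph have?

2

From 1: component {1, 6}.
From 2: component {2, 3, 4, 5, 7, 8}.
That's 2 components.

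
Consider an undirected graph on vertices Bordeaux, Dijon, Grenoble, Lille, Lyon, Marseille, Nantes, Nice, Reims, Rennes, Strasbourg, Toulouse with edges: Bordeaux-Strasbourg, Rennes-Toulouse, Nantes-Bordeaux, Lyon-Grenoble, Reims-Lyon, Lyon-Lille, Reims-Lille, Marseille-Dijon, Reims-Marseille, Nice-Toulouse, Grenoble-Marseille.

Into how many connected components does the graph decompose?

3

From Bordeaux: component {Bordeaux, Nantes, Strasbourg}.
From Dijon: component {Dijon, Grenoble, Lille, Lyon, Marseille, Reims}.
From Nice: component {Nice, Rennes, Toulouse}.
That's 3 components.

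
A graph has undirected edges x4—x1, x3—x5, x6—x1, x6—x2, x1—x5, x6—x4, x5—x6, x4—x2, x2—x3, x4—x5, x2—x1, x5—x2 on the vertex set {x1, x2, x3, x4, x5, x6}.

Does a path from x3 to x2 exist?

Explore from x3.
Distance 1: reach x2, x5.
Found x2.

Yes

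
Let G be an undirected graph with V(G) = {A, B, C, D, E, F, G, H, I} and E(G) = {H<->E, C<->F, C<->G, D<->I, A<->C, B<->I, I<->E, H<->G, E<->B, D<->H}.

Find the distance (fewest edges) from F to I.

5

Distance 0: F.
Distance 1: C.
Distance 2: A, G.
Distance 3: H.
Distance 4: D, E.
Distance 5: B, I — contains I.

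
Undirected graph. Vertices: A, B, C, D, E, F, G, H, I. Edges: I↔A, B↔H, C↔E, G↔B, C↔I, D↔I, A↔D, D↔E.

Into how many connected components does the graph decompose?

From A: component {A, C, D, E, I}.
From B: component {B, G, H}.
From F: component {F}.
That's 3 components.

3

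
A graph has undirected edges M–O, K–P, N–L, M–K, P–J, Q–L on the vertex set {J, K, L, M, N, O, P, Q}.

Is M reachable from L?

No

Explore from L.
Distance 1: reach N, Q.
The search is exhausted without reaching M; it lies in a different component.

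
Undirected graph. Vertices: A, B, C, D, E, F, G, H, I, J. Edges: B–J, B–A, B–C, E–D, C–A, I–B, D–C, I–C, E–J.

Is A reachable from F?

No

F has no edges, so nothing is reachable from it.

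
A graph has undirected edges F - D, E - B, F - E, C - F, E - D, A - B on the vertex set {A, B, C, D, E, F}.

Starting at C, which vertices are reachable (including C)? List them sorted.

Start at C.
Its neighbours: F.
Then their neighbours: D, E.
Then next layer: B.
Then next layer: A.
Every vertex is now reached.

A, B, C, D, E, F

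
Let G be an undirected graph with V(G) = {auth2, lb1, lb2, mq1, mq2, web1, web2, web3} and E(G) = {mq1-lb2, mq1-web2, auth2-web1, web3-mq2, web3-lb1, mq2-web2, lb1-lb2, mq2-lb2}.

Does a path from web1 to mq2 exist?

No

Explore from web1.
Distance 1: reach auth2.
The search is exhausted without reaching mq2; it lies in a different component.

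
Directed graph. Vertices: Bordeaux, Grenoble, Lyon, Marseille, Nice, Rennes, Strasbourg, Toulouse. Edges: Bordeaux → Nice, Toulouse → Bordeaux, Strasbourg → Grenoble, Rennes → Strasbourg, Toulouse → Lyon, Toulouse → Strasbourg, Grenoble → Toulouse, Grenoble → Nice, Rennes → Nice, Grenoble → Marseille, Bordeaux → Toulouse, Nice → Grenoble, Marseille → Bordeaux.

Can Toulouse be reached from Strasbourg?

Explore from Strasbourg.
Distance 1: reach Grenoble.
Distance 2: reach Marseille, Nice, Toulouse.
Found Toulouse.

Yes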